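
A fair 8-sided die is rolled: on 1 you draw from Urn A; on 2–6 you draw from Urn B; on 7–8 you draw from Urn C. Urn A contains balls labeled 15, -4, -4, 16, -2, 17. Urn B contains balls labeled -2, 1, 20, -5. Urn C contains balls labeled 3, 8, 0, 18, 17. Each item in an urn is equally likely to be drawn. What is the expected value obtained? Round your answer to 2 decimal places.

5.28

E[X | Urn A] = (15 − 4 − 4 + 16 − 2 + 17)/6 = 19/3
E[X | Urn B] = (-2 + 1 + 20 − 5)/4 = 7/2
E[X | Urn C] = (3 + 8 + 0 + 18 + 17)/5 = 46/5
E[X] = (1/8)·19/3 + (5/8)·7/2 + (1/4)·46/5 = 1267/240 ≈ 5.28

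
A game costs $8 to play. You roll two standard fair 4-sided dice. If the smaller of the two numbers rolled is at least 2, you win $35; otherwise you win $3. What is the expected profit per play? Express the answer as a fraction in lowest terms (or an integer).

$13

E[payout] = (7/16)·3 + (9/16)·35 = 21
Expected profit = 21 − 8 = 13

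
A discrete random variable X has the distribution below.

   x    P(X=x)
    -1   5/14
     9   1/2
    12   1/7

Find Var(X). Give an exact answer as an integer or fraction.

1329/49

E[X] = (5/14)·(-1) + (1/2)·9 + (1/7)·12 = 41/7
E[X²] = (5/14)·1 + (1/2)·81 + (1/7)·144 = 430/7
Var(X) = 430/7 − (41/7)² = 1329/49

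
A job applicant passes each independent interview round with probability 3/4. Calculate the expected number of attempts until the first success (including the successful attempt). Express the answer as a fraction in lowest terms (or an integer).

4/3

For a geometric distribution, E[trials] = 1/p = 1/(3/4) = 4/3.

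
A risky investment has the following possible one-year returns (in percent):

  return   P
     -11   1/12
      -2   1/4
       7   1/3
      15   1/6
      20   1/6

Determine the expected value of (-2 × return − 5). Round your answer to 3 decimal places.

-18.500

E[-2x-5] = (1/12)·17 + (1/4)·(-1) + (1/3)·(-19) + (1/6)·(-35) + (1/6)·(-45)
     = -37/2 ≈ -18.500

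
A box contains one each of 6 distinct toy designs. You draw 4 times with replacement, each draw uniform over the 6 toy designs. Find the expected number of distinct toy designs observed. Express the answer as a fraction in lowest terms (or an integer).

Let Xⱼ=1 if type j appears at least once. P(Xⱼ=1) = 1 − ((6−1)/6)^4 = 671/1296.
E[#distinct] = 6·671/1296 = 671/216.

671/216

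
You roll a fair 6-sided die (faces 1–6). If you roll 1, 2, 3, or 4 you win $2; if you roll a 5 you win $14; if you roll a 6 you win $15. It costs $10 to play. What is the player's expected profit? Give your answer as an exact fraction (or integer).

E[payout] = (2/3)·2 + (1/6)·14 + (1/6)·15 = 37/6
Expected profit = 37/6 − 10 = -23/6

-23/6 dollars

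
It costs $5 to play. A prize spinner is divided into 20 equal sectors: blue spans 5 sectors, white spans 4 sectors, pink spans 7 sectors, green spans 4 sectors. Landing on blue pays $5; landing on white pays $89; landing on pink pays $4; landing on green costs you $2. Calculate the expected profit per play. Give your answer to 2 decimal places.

E[payout] = (5/20)·5 + (4/20)·89 + (7/20)·4 + (4/20)·(-2) = 401/20
Expected profit = 401/20 − 5 = 301/20 ≈ $15.05

$15.05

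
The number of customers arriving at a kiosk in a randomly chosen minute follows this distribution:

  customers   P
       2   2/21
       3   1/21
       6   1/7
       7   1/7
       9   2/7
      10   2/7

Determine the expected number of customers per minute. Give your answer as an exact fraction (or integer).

E[X] = (2/21)·2 + (1/21)·3 + (1/7)·6 + (1/7)·7 + (2/7)·9 + (2/7)·10
     = 160/21

160/21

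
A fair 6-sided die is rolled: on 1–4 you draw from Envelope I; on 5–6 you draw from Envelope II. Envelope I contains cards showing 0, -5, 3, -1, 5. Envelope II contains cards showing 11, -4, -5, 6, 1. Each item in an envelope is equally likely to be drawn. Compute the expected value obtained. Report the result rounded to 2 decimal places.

0.87

E[X | Envelope I] = (0 − 5 + 3 − 1 + 5)/5 = 2/5
E[X | Envelope II] = (11 − 4 − 5 + 6 + 1)/5 = 9/5
E[X] = (2/3)·2/5 + (1/3)·9/5 = 13/15 ≈ 0.87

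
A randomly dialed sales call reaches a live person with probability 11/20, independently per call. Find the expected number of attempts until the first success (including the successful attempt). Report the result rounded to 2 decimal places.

1.82

For a geometric distribution, E[trials] = 1/p = 1/(11/20) = 20/11.
≈ 1.82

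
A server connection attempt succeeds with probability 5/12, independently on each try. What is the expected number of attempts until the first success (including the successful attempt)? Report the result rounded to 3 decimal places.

2.400

For a geometric distribution, E[trials] = 1/p = 1/(5/12) = 12/5.
≈ 2.400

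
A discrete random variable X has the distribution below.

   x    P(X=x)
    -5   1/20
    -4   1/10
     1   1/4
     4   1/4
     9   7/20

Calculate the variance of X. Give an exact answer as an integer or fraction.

1711/80

E[X] = (1/20)·(-5) + (1/10)·(-4) + (1/4)·1 + (1/4)·4 + (7/20)·9 = 15/4
E[X²] = (1/20)·25 + (1/10)·16 + (1/4)·1 + (1/4)·16 + (7/20)·81 = 709/20
Var(X) = 709/20 − (15/4)² = 1711/80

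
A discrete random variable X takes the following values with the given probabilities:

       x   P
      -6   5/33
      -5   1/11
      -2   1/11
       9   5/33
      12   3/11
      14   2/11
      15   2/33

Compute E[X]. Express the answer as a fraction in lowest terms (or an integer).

72/11

E[X] = (5/33)·(-6) + (1/11)·(-5) + (1/11)·(-2) + (5/33)·9 + (3/11)·12 + (2/11)·14 + (2/33)·15
     = 72/11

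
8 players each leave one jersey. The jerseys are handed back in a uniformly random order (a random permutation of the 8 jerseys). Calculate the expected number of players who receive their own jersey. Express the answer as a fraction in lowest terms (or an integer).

1

Let Xᵢ = 1 if person i gets their own jersey. For each i, P(Xᵢ=1) = 1/8.
By linearity of expectation, E[X₁+…+X_8] = 8·(1/8) = 1.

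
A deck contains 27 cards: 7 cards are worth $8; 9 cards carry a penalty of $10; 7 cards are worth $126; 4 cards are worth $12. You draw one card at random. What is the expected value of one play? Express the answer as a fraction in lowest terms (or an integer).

896/27 dollars

E[payout] = (7/27)·8 + (9/27)·(-10) + (7/27)·126 + (4/27)·12 = 896/27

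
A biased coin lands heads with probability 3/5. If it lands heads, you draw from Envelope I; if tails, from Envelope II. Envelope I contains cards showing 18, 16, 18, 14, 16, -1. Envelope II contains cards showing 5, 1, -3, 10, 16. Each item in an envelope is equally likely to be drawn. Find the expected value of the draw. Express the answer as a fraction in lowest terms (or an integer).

521/50

E[X | Envelope I] = (18 + 16 + 18 + 14 + 16 − 1)/6 = 27/2
E[X | Envelope II] = (5 + 1 − 3 + 10 + 16)/5 = 29/5
E[X] = (3/5)·27/2 + (2/5)·29/5 = 521/50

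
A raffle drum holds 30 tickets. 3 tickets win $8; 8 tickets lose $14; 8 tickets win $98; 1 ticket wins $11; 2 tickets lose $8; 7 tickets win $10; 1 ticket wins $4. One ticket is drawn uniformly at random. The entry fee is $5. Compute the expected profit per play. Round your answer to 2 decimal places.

E[payout] = (3/30)·8 + (8/30)·(-14) + (8/30)·98 + (1/30)·11 + (2/30)·(-8) + (7/30)·10 + (1/30)·4 = 51/2
Expected profit = 51/2 − 5 = 41/2 ≈ $20.50

$20.50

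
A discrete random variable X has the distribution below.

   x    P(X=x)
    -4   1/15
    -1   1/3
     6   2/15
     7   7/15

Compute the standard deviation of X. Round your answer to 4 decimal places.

E[X] = 52/15, E[X²] = 436/15
Var(X) = E[X²] − (E[X])² = 436/15 − 2704/225 = 3836/225
SD(X) = √(3836/225) ≈ 4.1290

4.1290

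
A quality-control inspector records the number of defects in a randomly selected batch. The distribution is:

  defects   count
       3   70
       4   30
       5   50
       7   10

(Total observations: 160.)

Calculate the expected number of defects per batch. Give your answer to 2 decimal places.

4.06

Total = 160, so P(defects=3) = 70/160, etc.
E[X] = (7/16)·3 + (3/16)·4 + (5/16)·5 + (1/16)·7
     = 65/16 ≈ 4.06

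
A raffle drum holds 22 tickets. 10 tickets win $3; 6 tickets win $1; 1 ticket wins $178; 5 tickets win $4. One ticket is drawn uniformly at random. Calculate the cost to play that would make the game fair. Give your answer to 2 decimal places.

$10.64

E[payout] = (10/22)·3 + (6/22)·1 + (1/22)·178 + (5/22)·4 = 117/11
Fair fee = E[payout] = 117/11 ≈ $10.64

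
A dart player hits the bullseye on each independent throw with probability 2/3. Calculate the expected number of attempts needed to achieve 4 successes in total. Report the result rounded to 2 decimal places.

6.00

By linearity (sum of 4 independent geometric waits), E[trials] = 4/p = 4/(2/3) = 6.
≈ 6.00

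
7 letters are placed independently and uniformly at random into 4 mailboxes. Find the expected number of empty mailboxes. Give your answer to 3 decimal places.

0.534

Let Xⱼ=1 if mailbox j is empty. P(Xⱼ=1) = ((4-1)/4)^7 = 2187/16384.
By linearity, E[#empty] = 4·2187/16384 = 2187/4096.
≈ 0.534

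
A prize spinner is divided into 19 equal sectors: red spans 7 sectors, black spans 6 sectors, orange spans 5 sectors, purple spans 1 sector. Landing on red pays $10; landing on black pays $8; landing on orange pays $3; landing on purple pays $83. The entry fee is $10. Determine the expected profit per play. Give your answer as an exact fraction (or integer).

E[payout] = (7/19)·10 + (6/19)·8 + (5/19)·3 + (1/19)·83 = 216/19
Expected profit = 216/19 − 10 = 26/19

26/19 dollars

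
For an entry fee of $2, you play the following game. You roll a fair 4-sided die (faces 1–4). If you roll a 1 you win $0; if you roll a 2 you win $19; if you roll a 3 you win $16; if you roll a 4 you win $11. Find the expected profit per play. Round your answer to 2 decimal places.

$9.50

E[payout] = (1/4)·0 + (1/4)·11 + (1/4)·16 + (1/4)·19 = 23/2
Expected profit = 23/2 − 2 = 19/2 ≈ $9.50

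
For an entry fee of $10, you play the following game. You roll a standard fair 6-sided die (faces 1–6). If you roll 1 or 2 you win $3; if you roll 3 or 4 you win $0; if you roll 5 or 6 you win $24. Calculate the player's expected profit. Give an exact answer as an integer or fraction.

E[payout] = (1/3)·0 + (1/3)·3 + (1/3)·24 = 9
Expected profit = 9 − 10 = -1

-$1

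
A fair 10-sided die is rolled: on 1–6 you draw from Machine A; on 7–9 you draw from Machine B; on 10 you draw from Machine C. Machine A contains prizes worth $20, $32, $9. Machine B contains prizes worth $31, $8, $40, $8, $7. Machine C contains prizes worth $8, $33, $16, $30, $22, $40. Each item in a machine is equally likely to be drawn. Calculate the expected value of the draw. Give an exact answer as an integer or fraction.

E[X | Machine A] = (20 + 32 + 9)/3 = 61/3
E[X | Machine B] = (31 + 8 + 40 + 8 + 7)/5 = 94/5
E[X | Machine C] = (8 + 33 + 16 + 30 + 22 + 40)/6 = 149/6
E[X] = (3/5)·61/3 + (3/10)·94/5 + (1/10)·149/6 = 6097/300

6097/300 dollars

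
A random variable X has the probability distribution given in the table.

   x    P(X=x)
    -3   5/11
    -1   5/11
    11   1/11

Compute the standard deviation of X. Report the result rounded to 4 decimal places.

3.8569

E[X] = -9/11, E[X²] = 171/11
Var(X) = E[X²] − (E[X])² = 171/11 − 81/121 = 1800/121
SD(X) = √(1800/121) ≈ 3.8569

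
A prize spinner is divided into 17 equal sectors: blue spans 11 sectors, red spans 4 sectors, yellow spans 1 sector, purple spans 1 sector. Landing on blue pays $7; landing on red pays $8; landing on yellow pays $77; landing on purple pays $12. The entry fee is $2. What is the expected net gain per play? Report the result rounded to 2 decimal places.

E[payout] = (11/17)·7 + (4/17)·8 + (1/17)·77 + (1/17)·12 = 198/17
Expected profit = 198/17 − 2 = 164/17 ≈ $9.65

$9.65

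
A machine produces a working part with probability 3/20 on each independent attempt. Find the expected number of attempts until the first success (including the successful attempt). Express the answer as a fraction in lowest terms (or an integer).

For a geometric distribution, E[trials] = 1/p = 1/(3/20) = 20/3.

20/3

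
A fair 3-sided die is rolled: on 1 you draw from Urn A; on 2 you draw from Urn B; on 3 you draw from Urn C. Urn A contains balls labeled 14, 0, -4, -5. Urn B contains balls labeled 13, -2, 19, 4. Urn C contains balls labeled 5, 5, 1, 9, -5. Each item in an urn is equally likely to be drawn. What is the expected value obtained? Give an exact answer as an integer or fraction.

E[X | Urn A] = (14 + 0 − 4 − 5)/4 = 5/4
E[X | Urn B] = (13 − 2 + 19 + 4)/4 = 17/2
E[X | Urn C] = (5 + 5 + 1 + 9 − 5)/5 = 3
E[X] = (1/3)·5/4 + (1/3)·17/2 + (1/3)·3 = 17/4

17/4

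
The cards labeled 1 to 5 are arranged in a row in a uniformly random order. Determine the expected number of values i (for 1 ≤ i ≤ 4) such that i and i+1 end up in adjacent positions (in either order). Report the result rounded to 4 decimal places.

For each i ∈ {1,…,4}, let Xᵢ = 1 if i and i+1 are adjacent. P(Xᵢ=1) = 2·(5−1)!/5! = 2/5.
By linearity, E[ΣXᵢ] = (4)·(2/5) = 8/5.
≈ 1.6000

1.6000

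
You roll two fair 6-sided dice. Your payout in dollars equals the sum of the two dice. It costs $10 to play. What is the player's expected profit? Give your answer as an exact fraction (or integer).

Distribution of the sum of the two dice: 2 w.p. 1/36, 3 w.p. 1/18, 4 w.p. 1/12, 5 w.p. 1/9, 6 w.p. 5/36, 7 w.p. 1/6, …
E[payout] = (1/36)·2 + (1/18)·3 + (1/12)·4 + (1/9)·5 + (5/36)·6 + (1/6)·7 + (5/36)·8 + (1/9)·9 + (1/12)·10 + (1/18)·11 + (1/36)·12 = 7
Expected profit = 7 − 10 = -3

-$3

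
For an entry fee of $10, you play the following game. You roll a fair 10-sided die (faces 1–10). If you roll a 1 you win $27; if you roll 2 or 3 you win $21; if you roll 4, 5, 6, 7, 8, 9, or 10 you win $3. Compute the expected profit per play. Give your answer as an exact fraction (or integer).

E[payout] = (7/10)·3 + (1/5)·21 + (1/10)·27 = 9
Expected profit = 9 − 10 = -1

-$1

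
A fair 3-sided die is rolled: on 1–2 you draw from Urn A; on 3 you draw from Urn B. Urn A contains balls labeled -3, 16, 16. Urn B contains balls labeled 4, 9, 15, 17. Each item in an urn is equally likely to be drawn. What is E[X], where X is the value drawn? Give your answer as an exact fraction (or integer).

367/36

E[X | Urn A] = (-3 + 16 + 16)/3 = 29/3
E[X | Urn B] = (4 + 9 + 15 + 17)/4 = 45/4
E[X] = (2/3)·29/3 + (1/3)·45/4 = 367/36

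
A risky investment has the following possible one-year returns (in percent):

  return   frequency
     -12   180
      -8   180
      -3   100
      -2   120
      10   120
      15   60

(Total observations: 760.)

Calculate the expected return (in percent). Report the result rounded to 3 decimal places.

Total = 760, so P(return=-12) = 180/760, etc.
E[X] = (9/38)·(-12) + (9/38)·(-8) + (5/38)·(-3) + (3/19)·(-2) + (3/19)·10 + (3/38)·15
     = -51/19 ≈ -2.684

-2.684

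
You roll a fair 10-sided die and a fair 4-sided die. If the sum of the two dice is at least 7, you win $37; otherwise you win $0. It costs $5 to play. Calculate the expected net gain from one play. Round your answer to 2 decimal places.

E[payout] = (7/20)·0 + (13/20)·37 = 481/20
Expected profit = 481/20 − 5 = 381/20 ≈ $19.05

$19.05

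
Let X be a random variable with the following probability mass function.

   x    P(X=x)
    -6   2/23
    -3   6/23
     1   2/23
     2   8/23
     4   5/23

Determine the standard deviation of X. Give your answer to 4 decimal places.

E[X] = 8/23, E[X²] = 240/23
Var(X) = E[X²] − (E[X])² = 240/23 − 64/529 = 5456/529
SD(X) = √(5456/529) ≈ 3.2115

3.2115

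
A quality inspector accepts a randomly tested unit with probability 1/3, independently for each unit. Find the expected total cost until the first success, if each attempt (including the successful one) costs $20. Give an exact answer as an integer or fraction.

E[#attempts] = 1/p = 3; E[cost] = 20·3 = 60.

$60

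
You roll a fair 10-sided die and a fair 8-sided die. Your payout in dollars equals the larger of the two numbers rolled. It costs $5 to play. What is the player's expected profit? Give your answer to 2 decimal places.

Distribution of the larger of the two numbers rolled: 1 w.p. 1/80, 2 w.p. 3/80, 3 w.p. 1/16, 4 w.p. 7/80, 5 w.p. 9/80, 6 w.p. 11/80, …
E[payout] = (1/80)·1 + (3/80)·2 + (1/16)·3 + (7/80)·4 + (9/80)·5 + (11/80)·6 + (13/80)·7 + (3/16)·8 + (1/10)·9 + (1/10)·10 = 131/20
Expected profit = 131/20 − 5 = 31/20 ≈ $1.55

$1.55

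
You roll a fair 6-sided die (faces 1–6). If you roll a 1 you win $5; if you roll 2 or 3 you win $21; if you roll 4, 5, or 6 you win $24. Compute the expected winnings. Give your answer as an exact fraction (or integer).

E[payout] = (1/6)·5 + (1/3)·21 + (1/2)·24 = 119/6

119/6 dollars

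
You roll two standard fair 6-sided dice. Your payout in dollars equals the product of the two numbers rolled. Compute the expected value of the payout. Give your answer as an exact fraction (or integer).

49/4 dollars

Distribution of the product of the two numbers rolled: 1 w.p. 1/36, 2 w.p. 1/18, 3 w.p. 1/18, 4 w.p. 1/12, 5 w.p. 1/18, 6 w.p. 1/9, …
E[payout] = (1/36)·1 + (1/18)·2 + (1/18)·3 + (1/12)·4 + (1/18)·5 + (1/9)·6 + (1/18)·8 + (1/36)·9 + (1/18)·10 + (1/9)·12 + (1/18)·15 + (1/36)·16 + (1/18)·18 + (1/18)·20 + (1/18)·24 + (1/36)·25 + (1/18)·30 + (1/36)·36 = 49/4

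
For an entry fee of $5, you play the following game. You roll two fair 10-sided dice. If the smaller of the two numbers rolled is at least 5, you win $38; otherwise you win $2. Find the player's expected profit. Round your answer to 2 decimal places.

E[payout] = (16/25)·2 + (9/25)·38 = 374/25
Expected profit = 374/25 − 5 = 249/25 ≈ $9.96

$9.96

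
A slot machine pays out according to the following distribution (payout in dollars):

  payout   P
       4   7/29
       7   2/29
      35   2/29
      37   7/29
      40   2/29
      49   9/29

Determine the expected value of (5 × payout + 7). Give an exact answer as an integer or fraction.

E[5x+7] = (7/29)·27 + (2/29)·42 + (2/29)·182 + (7/29)·192 + (2/29)·207 + (9/29)·252
     = 4663/29

4663/29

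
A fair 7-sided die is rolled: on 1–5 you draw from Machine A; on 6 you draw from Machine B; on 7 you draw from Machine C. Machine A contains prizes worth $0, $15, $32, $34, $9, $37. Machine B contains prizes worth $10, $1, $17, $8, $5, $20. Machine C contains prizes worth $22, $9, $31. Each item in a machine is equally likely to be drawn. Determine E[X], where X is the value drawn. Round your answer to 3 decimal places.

$19.524

E[X | Machine A] = (0 + 15 + 32 + 34 + 9 + 37)/6 = 127/6
E[X | Machine B] = (10 + 1 + 17 + 8 + 5 + 20)/6 = 61/6
E[X | Machine C] = (22 + 9 + 31)/3 = 62/3
E[X] = (5/7)·127/6 + (1/7)·61/6 + (1/7)·62/3 = 410/21 ≈ 19.524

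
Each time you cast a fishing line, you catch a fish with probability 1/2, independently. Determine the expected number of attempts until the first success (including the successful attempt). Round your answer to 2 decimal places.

2.00

For a geometric distribution, E[trials] = 1/p = 1/(1/2) = 2.
≈ 2.00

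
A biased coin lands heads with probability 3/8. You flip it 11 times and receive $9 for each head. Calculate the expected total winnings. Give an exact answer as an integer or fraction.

E[#heads] = 11·3/8 = 33/8 (linearity over flips).
E[winnings] = 9·33/8 = 297/8.

297/8 dollars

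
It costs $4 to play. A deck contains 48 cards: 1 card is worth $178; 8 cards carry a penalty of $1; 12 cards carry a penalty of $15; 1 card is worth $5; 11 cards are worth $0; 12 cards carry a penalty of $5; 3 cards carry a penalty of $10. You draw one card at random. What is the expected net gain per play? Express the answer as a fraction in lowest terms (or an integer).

E[payout] = (1/48)·178 + (8/48)·(-1) + (12/48)·(-15) + (1/48)·5 + (11/48)·0 + (12/48)·(-5) + (3/48)·(-10) = -95/48
Expected profit = -95/48 − 4 = -287/48

-287/48 dollars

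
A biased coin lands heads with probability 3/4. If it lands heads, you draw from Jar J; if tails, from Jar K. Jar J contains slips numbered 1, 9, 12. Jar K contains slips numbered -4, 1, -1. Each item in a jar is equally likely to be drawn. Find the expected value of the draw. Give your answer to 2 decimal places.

E[X | Jar J] = (1 + 9 + 12)/3 = 22/3
E[X | Jar K] = (-4 + 1 − 1)/3 = -4/3
E[X] = (3/4)·22/3 + (1/4)·(-4/3) = 31/6 ≈ 5.17

5.17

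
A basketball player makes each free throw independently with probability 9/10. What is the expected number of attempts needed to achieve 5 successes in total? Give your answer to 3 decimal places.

By linearity (sum of 5 independent geometric waits), E[trials] = 5/p = 5/(9/10) = 50/9.
≈ 5.556

5.556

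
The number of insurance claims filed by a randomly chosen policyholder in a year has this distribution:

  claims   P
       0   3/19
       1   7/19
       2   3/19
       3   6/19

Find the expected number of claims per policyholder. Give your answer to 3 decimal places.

1.632

E[X] = (3/19)·0 + (7/19)·1 + (3/19)·2 + (6/19)·3
     = 31/19 ≈ 1.632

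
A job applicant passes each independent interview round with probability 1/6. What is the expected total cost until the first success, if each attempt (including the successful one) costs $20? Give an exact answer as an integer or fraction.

$120

E[#attempts] = 1/p = 6; E[cost] = 20·6 = 120.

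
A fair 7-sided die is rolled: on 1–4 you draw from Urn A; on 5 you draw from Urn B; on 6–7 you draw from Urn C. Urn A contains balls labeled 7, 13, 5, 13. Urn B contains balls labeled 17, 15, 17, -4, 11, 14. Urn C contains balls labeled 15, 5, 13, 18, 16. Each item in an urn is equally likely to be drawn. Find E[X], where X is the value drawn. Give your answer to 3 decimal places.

10.924

E[X | Urn A] = (7 + 13 + 5 + 13)/4 = 19/2
E[X | Urn B] = (17 + 15 + 17 − 4 + 11 + 14)/6 = 35/3
E[X | Urn C] = (15 + 5 + 13 + 18 + 16)/5 = 67/5
E[X] = (4/7)·19/2 + (1/7)·35/3 + (2/7)·67/5 = 1147/105 ≈ 10.924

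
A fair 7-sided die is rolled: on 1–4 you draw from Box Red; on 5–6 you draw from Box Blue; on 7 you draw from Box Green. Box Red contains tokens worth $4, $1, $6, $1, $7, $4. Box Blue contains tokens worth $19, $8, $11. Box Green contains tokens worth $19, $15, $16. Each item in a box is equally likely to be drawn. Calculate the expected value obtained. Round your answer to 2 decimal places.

$8.19

E[X | Box Red] = (4 + 1 + 6 + 1 + 7 + 4)/6 = 23/6
E[X | Box Blue] = (19 + 8 + 11)/3 = 38/3
E[X | Box Green] = (19 + 15 + 16)/3 = 50/3
E[X] = (4/7)·23/6 + (2/7)·38/3 + (1/7)·50/3 = 172/21 ≈ 8.19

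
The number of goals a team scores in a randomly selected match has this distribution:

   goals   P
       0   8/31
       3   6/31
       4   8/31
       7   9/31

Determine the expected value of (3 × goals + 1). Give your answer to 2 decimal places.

E[3x+1] = (8/31)·1 + (6/31)·10 + (8/31)·13 + (9/31)·22
     = 370/31 ≈ 11.94

11.94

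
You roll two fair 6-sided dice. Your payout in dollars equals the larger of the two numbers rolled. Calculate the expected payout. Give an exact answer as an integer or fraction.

161/36 dollars

Distribution of the larger of the two numbers rolled: 1 w.p. 1/36, 2 w.p. 1/12, 3 w.p. 5/36, 4 w.p. 7/36, 5 w.p. 1/4, 6 w.p. 11/36
E[payout] = (1/36)·1 + (1/12)·2 + (5/36)·3 + (7/36)·4 + (1/4)·5 + (11/36)·6 = 161/36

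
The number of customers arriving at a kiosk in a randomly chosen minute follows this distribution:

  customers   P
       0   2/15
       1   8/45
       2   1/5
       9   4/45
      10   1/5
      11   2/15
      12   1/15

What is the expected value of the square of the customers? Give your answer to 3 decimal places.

E[X²] = (2/15)·0 + (8/45)·1 + (1/5)·4 + (4/45)·81 + (1/5)·100 + (2/15)·121 + (1/15)·144
     = 2426/45 ≈ 53.911

53.911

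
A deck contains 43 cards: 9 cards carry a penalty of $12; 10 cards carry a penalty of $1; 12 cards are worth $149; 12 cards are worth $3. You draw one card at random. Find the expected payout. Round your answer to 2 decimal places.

E[payout] = (9/43)·(-12) + (10/43)·(-1) + (12/43)·149 + (12/43)·3 = 1706/43
≈ $39.67

$39.67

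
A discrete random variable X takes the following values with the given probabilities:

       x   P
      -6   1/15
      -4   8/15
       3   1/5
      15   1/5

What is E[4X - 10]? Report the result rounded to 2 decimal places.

-5.73

E[4x-10] = (1/15)·(-34) + (8/15)·(-26) + (1/5)·2 + (1/5)·50
     = -86/15 ≈ -5.73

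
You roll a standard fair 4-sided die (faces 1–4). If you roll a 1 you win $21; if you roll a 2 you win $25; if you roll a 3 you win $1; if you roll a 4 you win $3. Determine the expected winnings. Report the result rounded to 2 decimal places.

E[payout] = (1/4)·1 + (1/4)·3 + (1/4)·21 + (1/4)·25 = 25/2
≈ $12.50

$12.50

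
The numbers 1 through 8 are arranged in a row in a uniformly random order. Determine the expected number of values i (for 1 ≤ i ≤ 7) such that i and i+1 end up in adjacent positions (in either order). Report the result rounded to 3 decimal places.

1.750

For each i ∈ {1,…,7}, let Xᵢ = 1 if i and i+1 are adjacent. P(Xᵢ=1) = 2·(8−1)!/8! = 2/8.
By linearity, E[ΣXᵢ] = (7)·(2/8) = 7/4.
≈ 1.750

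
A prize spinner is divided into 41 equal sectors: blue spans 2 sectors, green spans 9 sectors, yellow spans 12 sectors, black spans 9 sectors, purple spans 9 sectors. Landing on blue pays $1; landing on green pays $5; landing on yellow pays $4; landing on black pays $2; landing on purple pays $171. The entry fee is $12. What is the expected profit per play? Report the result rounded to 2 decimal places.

$28.29

E[payout] = (2/41)·1 + (9/41)·5 + (12/41)·4 + (9/41)·2 + (9/41)·171 = 1652/41
Expected profit = 1652/41 − 12 = 1160/41 ≈ $28.29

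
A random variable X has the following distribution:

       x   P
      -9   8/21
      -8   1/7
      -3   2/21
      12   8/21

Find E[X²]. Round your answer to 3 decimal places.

E[X²] = (8/21)·81 + (1/7)·64 + (2/21)·9 + (8/21)·144
     = 670/7 ≈ 95.714

95.714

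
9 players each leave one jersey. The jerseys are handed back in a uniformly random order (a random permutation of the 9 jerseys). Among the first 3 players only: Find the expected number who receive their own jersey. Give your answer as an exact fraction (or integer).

1/3

Let Xᵢ = 1 if person i gets their own jersey. For each i, P(Xᵢ=1) = 1/9.
By linearity of expectation, E[X₁+…+X_3] = 3·(1/9) = 1/3.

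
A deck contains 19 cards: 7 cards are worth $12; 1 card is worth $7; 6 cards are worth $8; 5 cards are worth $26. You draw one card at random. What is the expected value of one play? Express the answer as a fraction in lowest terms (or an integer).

269/19 dollars

E[payout] = (7/19)·12 + (1/19)·7 + (6/19)·8 + (5/19)·26 = 269/19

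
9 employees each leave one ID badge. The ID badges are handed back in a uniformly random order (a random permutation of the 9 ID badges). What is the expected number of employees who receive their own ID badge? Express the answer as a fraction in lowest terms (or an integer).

1

Let Xᵢ = 1 if person i gets their own ID badge. For each i, P(Xᵢ=1) = 1/9.
By linearity of expectation, E[X₁+…+X_9] = 9·(1/9) = 1.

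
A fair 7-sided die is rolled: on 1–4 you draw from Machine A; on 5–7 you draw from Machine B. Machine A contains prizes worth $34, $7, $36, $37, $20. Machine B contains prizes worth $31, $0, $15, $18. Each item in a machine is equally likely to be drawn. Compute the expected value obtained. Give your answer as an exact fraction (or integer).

776/35 dollars

E[X | Machine A] = (34 + 7 + 36 + 37 + 20)/5 = 134/5
E[X | Machine B] = (31 + 0 + 15 + 18)/4 = 16
E[X] = (4/7)·134/5 + (3/7)·16 = 776/35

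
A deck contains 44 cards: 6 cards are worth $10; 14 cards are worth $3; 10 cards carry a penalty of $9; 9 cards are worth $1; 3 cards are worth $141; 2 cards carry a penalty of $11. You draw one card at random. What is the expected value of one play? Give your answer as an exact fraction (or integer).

E[payout] = (6/44)·10 + (14/44)·3 + (10/44)·(-9) + (9/44)·1 + (3/44)·141 + (2/44)·(-11) = 211/22

211/22 dollars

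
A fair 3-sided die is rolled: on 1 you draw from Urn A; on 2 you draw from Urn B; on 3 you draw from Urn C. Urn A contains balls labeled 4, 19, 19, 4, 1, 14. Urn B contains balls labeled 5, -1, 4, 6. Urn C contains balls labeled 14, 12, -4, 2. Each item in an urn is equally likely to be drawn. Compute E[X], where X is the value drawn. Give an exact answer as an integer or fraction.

59/9

E[X | Urn A] = (4 + 19 + 19 + 4 + 1 + 14)/6 = 61/6
E[X | Urn B] = (5 − 1 + 4 + 6)/4 = 7/2
E[X | Urn C] = (14 + 12 − 4 + 2)/4 = 6
E[X] = (1/3)·61/6 + (1/3)·7/2 + (1/3)·6 = 59/9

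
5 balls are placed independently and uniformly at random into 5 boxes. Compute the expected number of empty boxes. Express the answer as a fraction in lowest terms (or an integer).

1024/625

Let Xⱼ=1 if box j is empty. P(Xⱼ=1) = ((5-1)/5)^5 = 1024/3125.
By linearity, E[#empty] = 5·1024/3125 = 1024/625.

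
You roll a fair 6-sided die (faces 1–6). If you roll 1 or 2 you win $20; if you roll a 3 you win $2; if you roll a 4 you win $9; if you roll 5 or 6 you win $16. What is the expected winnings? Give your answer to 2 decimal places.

E[payout] = (1/6)·2 + (1/6)·9 + (1/3)·16 + (1/3)·20 = 83/6
≈ $13.83

$13.83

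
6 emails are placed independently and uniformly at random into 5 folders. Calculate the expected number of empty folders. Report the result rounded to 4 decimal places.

Let Xⱼ=1 if folder j is empty. P(Xⱼ=1) = ((5-1)/5)^6 = 4096/15625.
By linearity, E[#empty] = 5·4096/15625 = 4096/3125.
≈ 1.3107

1.3107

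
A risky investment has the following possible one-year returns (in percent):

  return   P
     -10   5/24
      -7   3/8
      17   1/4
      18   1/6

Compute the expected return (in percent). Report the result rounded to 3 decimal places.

E[X] = (5/24)·(-10) + (3/8)·(-7) + (1/4)·17 + (1/6)·18
     = 61/24 ≈ 2.542

2.542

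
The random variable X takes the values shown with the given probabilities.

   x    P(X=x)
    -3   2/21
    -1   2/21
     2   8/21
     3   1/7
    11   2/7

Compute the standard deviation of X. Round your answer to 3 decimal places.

E[X] = 83/21, E[X²] = 115/3
Var(X) = E[X²] − (E[X])² = 115/3 − 6889/441 = 10016/441
SD(X) = √(10016/441) ≈ 4.766

4.766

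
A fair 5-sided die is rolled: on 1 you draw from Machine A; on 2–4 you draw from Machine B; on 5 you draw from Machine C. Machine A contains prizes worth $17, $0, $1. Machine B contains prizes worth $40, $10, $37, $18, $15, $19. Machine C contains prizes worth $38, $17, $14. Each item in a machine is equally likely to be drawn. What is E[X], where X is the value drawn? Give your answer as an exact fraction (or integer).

197/10 dollars

E[X | Machine A] = (17 + 0 + 1)/3 = 6
E[X | Machine B] = (40 + 10 + 37 + 18 + 15 + 19)/6 = 139/6
E[X | Machine C] = (38 + 17 + 14)/3 = 23
E[X] = (1/5)·6 + (3/5)·139/6 + (1/5)·23 = 197/10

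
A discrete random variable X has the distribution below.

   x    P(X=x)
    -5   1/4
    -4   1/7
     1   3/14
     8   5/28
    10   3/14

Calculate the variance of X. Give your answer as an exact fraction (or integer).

29595/784

E[X] = (1/4)·(-5) + (1/7)·(-4) + (3/14)·1 + (5/28)·8 + (3/14)·10 = 55/28
E[X²] = (1/4)·25 + (1/7)·16 + (3/14)·1 + (5/28)·64 + (3/14)·100 = 1165/28
Var(X) = 1165/28 − (55/28)² = 29595/784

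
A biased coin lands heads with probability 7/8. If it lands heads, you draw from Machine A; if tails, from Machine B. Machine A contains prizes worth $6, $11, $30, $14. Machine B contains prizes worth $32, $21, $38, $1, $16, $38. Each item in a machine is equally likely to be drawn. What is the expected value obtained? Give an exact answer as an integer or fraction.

1573/96 dollars

E[X | Machine A] = (6 + 11 + 30 + 14)/4 = 61/4
E[X | Machine B] = (32 + 21 + 38 + 1 + 16 + 38)/6 = 73/3
E[X] = (7/8)·61/4 + (1/8)·73/3 = 1573/96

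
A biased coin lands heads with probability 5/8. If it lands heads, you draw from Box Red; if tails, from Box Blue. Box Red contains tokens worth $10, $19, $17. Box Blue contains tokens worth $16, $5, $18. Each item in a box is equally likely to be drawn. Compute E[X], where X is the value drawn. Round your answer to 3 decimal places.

$14.458

E[X | Box Red] = (10 + 19 + 17)/3 = 46/3
E[X | Box Blue] = (16 + 5 + 18)/3 = 13
E[X] = (5/8)·46/3 + (3/8)·13 = 347/24 ≈ 14.458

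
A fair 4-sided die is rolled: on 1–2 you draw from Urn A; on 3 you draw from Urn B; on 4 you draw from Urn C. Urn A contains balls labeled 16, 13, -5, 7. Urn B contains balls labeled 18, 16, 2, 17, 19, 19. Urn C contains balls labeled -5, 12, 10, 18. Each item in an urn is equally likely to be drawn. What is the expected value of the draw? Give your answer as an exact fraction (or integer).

473/48

E[X | Urn A] = (16 + 13 − 5 + 7)/4 = 31/4
E[X | Urn B] = (18 + 16 + 2 + 17 + 19 + 19)/6 = 91/6
E[X | Urn C] = (-5 + 12 + 10 + 18)/4 = 35/4
E[X] = (1/2)·31/4 + (1/4)·91/6 + (1/4)·35/4 = 473/48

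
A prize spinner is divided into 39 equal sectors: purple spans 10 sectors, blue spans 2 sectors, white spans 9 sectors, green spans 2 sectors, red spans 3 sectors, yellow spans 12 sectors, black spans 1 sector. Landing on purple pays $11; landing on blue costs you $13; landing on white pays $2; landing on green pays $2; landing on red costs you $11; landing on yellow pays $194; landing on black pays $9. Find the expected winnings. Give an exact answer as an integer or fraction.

E[payout] = (10/39)·11 + (2/39)·(-13) + (9/39)·2 + (2/39)·2 + (3/39)·(-11) + (12/39)·194 + (1/39)·9 = 2410/39

2410/39 dollars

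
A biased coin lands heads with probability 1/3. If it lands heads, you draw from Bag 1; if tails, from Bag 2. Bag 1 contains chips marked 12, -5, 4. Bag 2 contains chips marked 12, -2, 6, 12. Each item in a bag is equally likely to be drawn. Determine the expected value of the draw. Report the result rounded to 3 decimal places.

5.889

E[X | Bag 1] = (12 − 5 + 4)/3 = 11/3
E[X | Bag 2] = (12 − 2 + 6 + 12)/4 = 7
E[X] = (1/3)·11/3 + (2/3)·7 = 53/9 ≈ 5.889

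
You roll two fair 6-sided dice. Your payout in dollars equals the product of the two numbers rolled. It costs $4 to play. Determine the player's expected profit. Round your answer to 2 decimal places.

Distribution of the product of the two numbers rolled: 1 w.p. 1/36, 2 w.p. 1/18, 3 w.p. 1/18, 4 w.p. 1/12, 5 w.p. 1/18, 6 w.p. 1/9, …
E[payout] = (1/36)·1 + (1/18)·2 + (1/18)·3 + (1/12)·4 + (1/18)·5 + (1/9)·6 + (1/18)·8 + (1/36)·9 + (1/18)·10 + (1/9)·12 + (1/18)·15 + (1/36)·16 + (1/18)·18 + (1/18)·20 + (1/18)·24 + (1/36)·25 + (1/18)·30 + (1/36)·36 = 49/4
Expected profit = 49/4 − 4 = 33/4 ≈ $8.25

$8.25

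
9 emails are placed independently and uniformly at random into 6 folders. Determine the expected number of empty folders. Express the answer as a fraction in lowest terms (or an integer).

Let Xⱼ=1 if folder j is empty. P(Xⱼ=1) = ((6-1)/6)^9 = 1953125/10077696.
By linearity, E[#empty] = 6·1953125/10077696 = 1953125/1679616.

1953125/1679616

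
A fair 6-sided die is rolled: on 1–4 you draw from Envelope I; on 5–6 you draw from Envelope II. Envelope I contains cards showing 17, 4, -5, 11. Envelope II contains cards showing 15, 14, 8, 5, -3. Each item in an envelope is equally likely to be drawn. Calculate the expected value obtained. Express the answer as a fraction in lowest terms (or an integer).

E[X | Envelope I] = (17 + 4 − 5 + 11)/4 = 27/4
E[X | Envelope II] = (15 + 14 + 8 + 5 − 3)/5 = 39/5
E[X] = (2/3)·27/4 + (1/3)·39/5 = 71/10

71/10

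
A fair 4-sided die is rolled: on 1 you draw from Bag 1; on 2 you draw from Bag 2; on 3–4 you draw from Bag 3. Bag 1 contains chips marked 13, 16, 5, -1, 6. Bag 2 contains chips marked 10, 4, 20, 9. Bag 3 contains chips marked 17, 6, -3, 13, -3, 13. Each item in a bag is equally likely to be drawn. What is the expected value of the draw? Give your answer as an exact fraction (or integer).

1973/240

E[X | Bag 1] = (13 + 16 + 5 − 1 + 6)/5 = 39/5
E[X | Bag 2] = (10 + 4 + 20 + 9)/4 = 43/4
E[X | Bag 3] = (17 + 6 − 3 + 13 − 3 + 13)/6 = 43/6
E[X] = (1/4)·39/5 + (1/4)·43/4 + (1/2)·43/6 = 1973/240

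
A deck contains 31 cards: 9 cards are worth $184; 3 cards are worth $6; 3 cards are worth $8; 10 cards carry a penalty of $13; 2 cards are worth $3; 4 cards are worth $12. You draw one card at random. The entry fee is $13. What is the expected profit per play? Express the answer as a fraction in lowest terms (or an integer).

1219/31 dollars

E[payout] = (9/31)·184 + (3/31)·6 + (3/31)·8 + (10/31)·(-13) + (2/31)·3 + (4/31)·12 = 1622/31
Expected profit = 1622/31 − 13 = 1219/31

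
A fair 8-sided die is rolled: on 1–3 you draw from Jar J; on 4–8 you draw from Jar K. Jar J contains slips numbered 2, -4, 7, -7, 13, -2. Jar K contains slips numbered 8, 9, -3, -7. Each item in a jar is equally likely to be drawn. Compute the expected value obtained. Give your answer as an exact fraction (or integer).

53/32

E[X | Jar J] = (2 − 4 + 7 − 7 + 13 − 2)/6 = 3/2
E[X | Jar K] = (8 + 9 − 3 − 7)/4 = 7/4
E[X] = (3/8)·3/2 + (5/8)·7/4 = 53/32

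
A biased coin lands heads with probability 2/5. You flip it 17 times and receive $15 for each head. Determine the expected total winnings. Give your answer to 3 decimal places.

E[#heads] = 17·2/5 = 34/5 (linearity over flips).
E[winnings] = 15·34/5 = 102.
≈ 102.000

$102.000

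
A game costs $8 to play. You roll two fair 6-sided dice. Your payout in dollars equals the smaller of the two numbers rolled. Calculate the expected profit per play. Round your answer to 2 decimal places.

-$5.47

Distribution of the smaller of the two numbers rolled: 1 w.p. 11/36, 2 w.p. 1/4, 3 w.p. 7/36, 4 w.p. 5/36, 5 w.p. 1/12, 6 w.p. 1/36
E[payout] = (11/36)·1 + (1/4)·2 + (7/36)·3 + (5/36)·4 + (1/12)·5 + (1/36)·6 = 91/36
Expected profit = 91/36 − 8 = -197/36 ≈ -$5.47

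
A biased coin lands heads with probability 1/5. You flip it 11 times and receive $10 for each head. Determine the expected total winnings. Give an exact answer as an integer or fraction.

E[#heads] = 11·1/5 = 11/5 (linearity over flips).
E[winnings] = 10·11/5 = 22.

$22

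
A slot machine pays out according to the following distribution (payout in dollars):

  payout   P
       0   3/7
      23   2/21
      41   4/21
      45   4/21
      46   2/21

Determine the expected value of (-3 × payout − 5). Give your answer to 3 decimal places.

-73.857

E[-3x-5] = (3/7)·(-5) + (2/21)·(-74) + (4/21)·(-128) + (4/21)·(-140) + (2/21)·(-143)
     = -517/7 ≈ -73.857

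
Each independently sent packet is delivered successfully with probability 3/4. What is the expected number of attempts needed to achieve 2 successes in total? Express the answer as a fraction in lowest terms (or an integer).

By linearity (sum of 2 independent geometric waits), E[trials] = 2/p = 2/(3/4) = 8/3.

8/3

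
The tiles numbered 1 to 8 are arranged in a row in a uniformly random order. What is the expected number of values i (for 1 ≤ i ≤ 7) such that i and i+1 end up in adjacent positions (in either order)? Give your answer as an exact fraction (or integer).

7/4

For each i ∈ {1,…,7}, let Xᵢ = 1 if i and i+1 are adjacent. P(Xᵢ=1) = 2·(8−1)!/8! = 2/8.
By linearity, E[ΣXᵢ] = (7)·(2/8) = 7/4.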